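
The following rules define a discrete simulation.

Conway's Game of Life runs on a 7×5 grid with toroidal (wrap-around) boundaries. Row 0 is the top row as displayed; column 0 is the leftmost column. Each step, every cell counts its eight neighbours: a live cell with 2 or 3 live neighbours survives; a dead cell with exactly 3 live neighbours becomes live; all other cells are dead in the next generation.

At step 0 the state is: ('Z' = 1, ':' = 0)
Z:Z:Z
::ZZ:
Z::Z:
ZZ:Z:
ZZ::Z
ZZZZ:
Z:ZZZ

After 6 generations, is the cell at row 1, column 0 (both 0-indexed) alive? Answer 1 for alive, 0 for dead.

k=0  Z:Z:Z
::ZZ:
Z::Z:
ZZ:Z:
ZZ::Z
ZZZZ:
Z:ZZZ
k=1  Z::::
Z:Z::
Z::Z:
:::Z:
:::::
:::::
:::::
k=2  :Z:::
Z::::
:ZZZ:
::::Z
:::::
:::::
:::::
k=3  :::::
Z::::
ZZZZZ
::ZZ:
:::::
:::::
:::::
k=4  :::::
Z:ZZ:
Z::::
Z::::
:::::
:::::
:::::
k=5  :::::
:Z::Z
Z::::
:::::
:::::
:::::
:::::
k=6  :::::
Z::::
Z::::
:::::
:::::
:::::
:::::

1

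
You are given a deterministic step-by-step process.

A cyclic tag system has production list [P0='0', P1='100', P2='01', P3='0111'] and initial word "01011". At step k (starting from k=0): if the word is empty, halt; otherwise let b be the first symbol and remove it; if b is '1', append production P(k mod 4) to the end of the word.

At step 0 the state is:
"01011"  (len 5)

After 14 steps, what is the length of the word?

14

0) "01011"  (len 5)
1) "1011"  (len 4)
2) "011100"  (len 6)
3) "11100"  (len 5)
4) "11000111"  (len 8)
5) "10001110"  (len 8)
6) "0001110100"  (len 10)
7) "001110100"  (len 9)
8) "01110100"  (len 8)
9) "1110100"  (len 7)
10) "110100100"  (len 9)
11) "1010010001"  (len 10)
12) "0100100010111"  (len 13)
13) "100100010111"  (len 12)
14) "00100010111100"  (len 14)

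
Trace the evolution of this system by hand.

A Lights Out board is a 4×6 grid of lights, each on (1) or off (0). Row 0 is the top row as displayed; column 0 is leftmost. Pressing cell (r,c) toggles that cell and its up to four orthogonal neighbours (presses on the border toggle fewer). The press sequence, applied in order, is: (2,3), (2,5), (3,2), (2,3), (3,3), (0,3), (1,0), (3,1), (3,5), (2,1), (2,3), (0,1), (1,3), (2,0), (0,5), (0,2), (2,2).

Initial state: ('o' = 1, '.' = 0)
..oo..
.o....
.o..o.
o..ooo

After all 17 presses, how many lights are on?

11

t=0: ..oo..
.o....
.o..o.
o..ooo
t=1: ..oo..
.o.o..
.ooo..
o...oo
t=2: ..oo..
.o.o.o
.ooooo
o...o.
t=3: ..oo..
.o.o.o
.o.ooo
ooooo.
t=4: ..oo..
.o...o
.oo..o
ooo.o.
t=5: ..oo..
.o...o
.ooo.o
oo.o..
t=6: ....o.
.o.o.o
.ooo.o
oo.o..
t=7: o...o.
o..o.o
oooo.o
oo.o..
t=8: o...o.
o..o.o
o.oo.o
..oo..
t=9: o...o.
o..o.o
o.oo..
..oooo
t=10: o...o.
oo.o.o
.o.o..
.ooooo
t=11: o...o.
oo...o
.oo.o.
.oo.oo
t=12: .oo.o.
o....o
.oo.o.
.oo.oo
t=13: .oooo.
o.oooo
.oooo.
.oo.oo
t=14: .oooo.
..oooo
o.ooo.
ooo.oo
t=15: .ooo.o
..ooo.
o.ooo.
ooo.oo
t=16: .....o
...oo.
o.ooo.
ooo.oo
t=17: .....o
..ooo.
oo..o.
oo..oo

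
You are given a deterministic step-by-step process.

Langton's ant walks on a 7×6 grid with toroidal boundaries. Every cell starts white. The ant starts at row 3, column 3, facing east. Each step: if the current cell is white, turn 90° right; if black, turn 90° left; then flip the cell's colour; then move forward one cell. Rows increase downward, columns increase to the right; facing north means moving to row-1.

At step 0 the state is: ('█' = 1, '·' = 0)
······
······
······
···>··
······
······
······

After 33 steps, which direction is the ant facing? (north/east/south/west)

t=0: ······
······
······
···>··
······
······
······
t=1: ······
······
······
···█··
···v··
······
······
t=2: ······
······
······
···█··
··<█··
······
······
t=3: ······
······
······
··^█··
··██··
······
······
t=4: ······
······
······
··█>··
··██··
······
······
t=5: ······
······
···^··
··█···
··██··
······
······
t=6: ······
······
···█>·
··█···
··██··
······
······
t=7: ······
······
···██·
··█·v·
··██··
······
······
t=8: ······
······
···██·
··█<█·
··██··
······
······
t=9: ······
······
···^█·
··███·
··██··
······
······
t=10: ······
······
··<·█·
··███·
··██··
······
······
t=11: ······
··^···
··█·█·
··███·
··██··
······
······
t=12: ······
··█>··
··█·█·
··███·
··██··
······
······
t=13: ······
··██··
··█v█·
··███·
··██··
······
······
t=14: ······
··██··
··<██·
··███·
··██··
······
······
t=15: ······
··██··
···██·
··v██·
··██··
······
······
t=16: ······
··██··
···██·
···>█·
··██··
······
······
t=17: ······
··██··
···^█·
····█·
··██··
······
······
t=18: ······
··██··
··<·█·
····█·
··██··
······
······
t=19: ······
··^█··
··█·█·
····█·
··██··
······
······
t=20: ······
·<·█··
··█·█·
····█·
··██··
······
······
t=21: ·^····
·█·█··
··█·█·
····█·
··██··
······
······
t=22: ·█>···
·█·█··
··█·█·
····█·
··██··
······
······
t=23: ·██···
·█v█··
··█·█·
····█·
··██··
······
······
t=24: ·██···
·<██··
··█·█·
····█·
··██··
······
······
t=25: ·██···
··██··
·v█·█·
····█·
··██··
······
······
t=26: ·██···
··██··
<██·█·
····█·
··██··
······
······
t=27: ·██···
^·██··
███·█·
····█·
··██··
······
······
t=28: ·██···
█>██··
███·█·
····█·
··██··
······
······
t=29: ·██···
████··
█v█·█·
····█·
··██··
······
······
t=30: ·██···
████··
█·>·█·
····█·
··██··
······
······
t=31: ·██···
██^█··
█···█·
····█·
··██··
······
······
t=32: ·██···
█<·█··
█···█·
····█·
··██··
······
······
t=33: ·██···
█··█··
█v··█·
····█·
··██··
······
······

south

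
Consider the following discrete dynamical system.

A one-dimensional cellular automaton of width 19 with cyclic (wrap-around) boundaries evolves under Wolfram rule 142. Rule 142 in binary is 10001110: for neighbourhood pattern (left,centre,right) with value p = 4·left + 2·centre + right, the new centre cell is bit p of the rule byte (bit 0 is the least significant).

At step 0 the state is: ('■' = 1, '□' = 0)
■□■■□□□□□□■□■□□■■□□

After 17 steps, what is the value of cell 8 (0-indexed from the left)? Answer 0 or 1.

[0] ■□■■□□□□□□■□■□□■■□□
[1] ■□■□□□□□□■■□■□■■□□■
[2] □□■□□□□□■■□□■□■□□■■
[3] □■■□□□□■■□□■■□■□■■□
[4] ■■□□□□■■□□■■□□■□■□□
[5] ■□□□□■■□□■■□□■■□■□■
[6] □□□□■■□□■■□□■■□□■□■
[7] □□□■■□□■■□□■■□□■■□■
[8] □□■■□□■■□□■■□□■■□□■
[9] □■■□□■■□□■■□□■■□□■■
[10] □■□□■■□□■■□□■■□□■■□
[11] ■■□■■□□■■□□■■□□■■□□
[12] ■□□■□□■■□□■■□□■■□□■
[13] □□■■□■■□□■■□□■■□□■■
[14] □■■□□■□□■■□□■■□□■■□
[15] ■■□□■■□■■□□■■□□■■□□
[16] ■□□■■□□■□□■■□□■■□□■
[17] □□■■□□■■□■■□□■■□□■■

0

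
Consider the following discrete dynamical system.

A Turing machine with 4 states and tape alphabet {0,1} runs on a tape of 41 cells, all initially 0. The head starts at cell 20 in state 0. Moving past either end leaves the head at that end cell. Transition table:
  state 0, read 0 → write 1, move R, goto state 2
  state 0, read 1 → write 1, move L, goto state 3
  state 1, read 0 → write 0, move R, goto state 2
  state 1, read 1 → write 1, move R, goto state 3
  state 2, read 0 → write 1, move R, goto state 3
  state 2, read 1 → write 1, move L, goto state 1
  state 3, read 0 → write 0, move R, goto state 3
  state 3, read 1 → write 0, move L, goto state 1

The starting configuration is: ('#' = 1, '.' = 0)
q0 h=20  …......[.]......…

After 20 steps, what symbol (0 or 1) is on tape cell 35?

[0] q0 h=20  …......[.]......…
[1] q2 h=21  ….....#[.]......…
[2] q3 h=22  …....##[.]......…
[3] q3 h=23  …...##.[.]......…
[4] q3 h=24  …..##..[.]......…
[5] q3 h=25  ….##...[.]......…
[6] q3 h=26  …##....[.]......…
[7] q3 h=27  …#.....[.]......…
[8] q3 h=28  …......[.]......…
[9] q3 h=29  …......[.]......…
[10] q3 h=30  …......[.]......…
[11] q3 h=31  …......[.]......…
[12] q3 h=32  …......[.]......…
[13] q3 h=33  …......[.]......…
[14] q3 h=34  …......[.]......|
[15] q3 h=35  …......[.].....|
[16] q3 h=36  …......[.]....|
[17] q3 h=37  …......[.]...|
[18] q3 h=38  …......[.]..|
[19] q3 h=39  …......[.].|
[20] q3 h=40  …......[.]|

0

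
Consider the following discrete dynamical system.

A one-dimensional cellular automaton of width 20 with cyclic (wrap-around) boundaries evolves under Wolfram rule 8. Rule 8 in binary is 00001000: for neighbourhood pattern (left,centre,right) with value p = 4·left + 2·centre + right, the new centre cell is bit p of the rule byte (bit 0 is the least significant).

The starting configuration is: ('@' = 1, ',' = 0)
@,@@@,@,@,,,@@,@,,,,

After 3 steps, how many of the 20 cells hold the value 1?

step 0: @,@@@,@,@,,,@@,@,,,,
step 1: ,,@,,,,,,,,,@,,,,,,,
step 2: ,,,,,,,,,,,,,,,,,,,,
step 3: ,,,,,,,,,,,,,,,,,,,,

0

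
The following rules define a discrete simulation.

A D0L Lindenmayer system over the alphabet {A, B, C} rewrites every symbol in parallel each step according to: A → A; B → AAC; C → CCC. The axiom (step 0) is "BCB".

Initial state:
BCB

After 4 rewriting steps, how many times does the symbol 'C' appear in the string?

t=0: BCB
t=1: AACCCCAAC
t=2: AACCCCCCCCCCCCAACCC
t=3: AACCCCCCCCCCCCCCCCCCCCCCCCCCCCCCCCCCCCAACCCCCCCCC
t=4: AACCCCCCCCCCCCCCCCCCCCCCCCCCCCCCCCCCCCCCCCCCCCCCCCCCCCCCCC…CCCCCCCCCCCCCCCCCCCCCCCCCCCCCAACCCCCCCCCCCCCCCCCCCCCCCCCCC  (len 139)

135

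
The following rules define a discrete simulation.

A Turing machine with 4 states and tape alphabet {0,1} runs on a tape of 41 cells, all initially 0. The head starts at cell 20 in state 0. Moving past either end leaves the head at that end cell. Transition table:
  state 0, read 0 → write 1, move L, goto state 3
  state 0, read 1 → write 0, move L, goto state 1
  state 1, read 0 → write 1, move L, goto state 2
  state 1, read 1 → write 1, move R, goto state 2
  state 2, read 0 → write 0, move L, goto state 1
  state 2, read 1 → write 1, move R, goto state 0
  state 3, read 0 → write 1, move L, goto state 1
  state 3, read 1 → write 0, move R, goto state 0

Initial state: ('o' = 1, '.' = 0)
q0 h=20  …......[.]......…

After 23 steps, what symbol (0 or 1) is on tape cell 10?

1

0) q0 h=20  …......[.]......…
1) q3 h=19  …......[.]o.....…
2) q1 h=18  …......[.]oo....…
3) q2 h=17  …......[.]ooo...…
4) q1 h=16  …......[.].ooo..…
5) q2 h=15  …......[.]o.ooo.…
6) q1 h=14  …......[.].o.ooo…
7) q2 h=13  …......[.]o.o.oo…
8) q1 h=12  …......[.].o.o.o…
9) q2 h=11  …......[.]o.o.o.…
10) q1 h=10  …......[.].o.o.o…
11) q2 h= 9  …......[.]o.o.o.…
12) q1 h= 8  …......[.].o.o.o…
13) q2 h= 7  …......[.]o.o.o.…
14) q1 h= 6  |......[.].o.o.o…
15) q2 h= 5  |.....[.]o.o.o.…
16) q1 h= 4  |....[.].o.o.o…
17) q2 h= 3  |...[.]o.o.o.…
18) q1 h= 2  |..[.].o.o.o…
19) q2 h= 1  |.[.]o.o.o.…
20) q1 h= 0  |[.].o.o.o…
21) q2 h= 0  |[o].o.o.o…
22) q0 h= 1  |o[.]o.o.o.…
23) q3 h= 0  |[o]oo.o.o…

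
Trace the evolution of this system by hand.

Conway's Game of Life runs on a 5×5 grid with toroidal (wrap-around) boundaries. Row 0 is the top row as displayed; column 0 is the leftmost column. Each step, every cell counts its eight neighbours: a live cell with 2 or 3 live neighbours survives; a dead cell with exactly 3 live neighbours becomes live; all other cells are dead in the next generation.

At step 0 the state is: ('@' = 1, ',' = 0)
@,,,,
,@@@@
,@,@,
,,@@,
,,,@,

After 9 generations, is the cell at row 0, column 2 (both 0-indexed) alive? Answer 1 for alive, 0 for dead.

t=0: @,,,,
,@@@@
,@,@,
,,@@,
,,,@,
t=1: @@,,,
,@,@@
@@,,,
,,,@@
,,@@@
t=2: ,@,,,
,,,,@
,@,,,
,@,,,
,@@,,
t=3: @@@,,
@,,,,
@,,,,
@@,,,
@@@,,
t=4: ,,@,@
@,,,@
@,,,@
,,@,@
,,,,@
t=5: ,,,,@
,@,,,
,@,,,
,,,,@
@,,,@
t=6: ,,,,@
@,,,,
@,,,,
,,,,@
@,,@@
t=7: ,,,@,
@,,,@
@,,,@
,,,@,
@,,@,
t=8: @,,@,
@,,@,
@,,@,
@,,@,
,,@@,
t=9: ,@,@,
@@@@,
@@@@,
,@,@,
,@@@,

0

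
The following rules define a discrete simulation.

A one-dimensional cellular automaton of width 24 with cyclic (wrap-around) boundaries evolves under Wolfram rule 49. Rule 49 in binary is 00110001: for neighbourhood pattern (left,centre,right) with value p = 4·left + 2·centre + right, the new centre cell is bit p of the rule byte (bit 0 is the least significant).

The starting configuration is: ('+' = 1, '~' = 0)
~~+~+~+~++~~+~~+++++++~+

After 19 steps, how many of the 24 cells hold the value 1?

7

[0] ~~+~+~+~++~~+~~+++++++~+
[1] +~~+~+~+~~+~~+~~~~~~~~+~
[2] ~+~~+~+~+~~+~~+++++++~~+
[3] +~+~~+~+~+~~+~~~~~~~~+~~
[4] ~+~+~~+~+~+~~+++++++~~+~
[5] ~~+~+~~+~+~+~~~~~~~~+~~+
[6] +~~+~+~~+~+~+++++++~~+~~
[7] ~+~~+~+~~+~+~~~~~~~+~~+~
[8] ~~+~~+~+~~+~++++++~~+~~+
[9] +~~+~~+~+~~+~~~~~~+~~+~~
[10] ~+~~+~~+~+~~+++++~~+~~+~
[11] ~~+~~+~~+~+~~~~~~+~~+~~+
[12] +~~+~~+~~+~+++++~~+~~+~~
[13] ~+~~+~~+~~+~~~~~+~~+~~+~
[14] ~~+~~+~~+~~++++~~+~~+~~+
[15] +~~+~~+~~+~~~~~+~~+~~+~~
[16] ~+~~+~~+~~++++~~+~~+~~+~
[17] ~~+~~+~~+~~~~~+~~+~~+~~+
[18] +~~+~~+~~++++~~+~~+~~+~~
[19] ~+~~+~~+~~~~~+~~+~~+~~+~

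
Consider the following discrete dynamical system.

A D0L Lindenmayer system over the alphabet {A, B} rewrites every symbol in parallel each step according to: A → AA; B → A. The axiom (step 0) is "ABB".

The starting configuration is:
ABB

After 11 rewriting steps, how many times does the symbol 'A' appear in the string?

4096

gen 0: ABB
gen 1: AAAA
gen 2: AAAAAAAA
gen 3: AAAAAAAAAAAAAAAA
gen 4: AAAAAAAAAAAAAAAAAAAAAAAAAAAAAAAA
gen 5: AAAAAAAAAAAAAAAAAAAAAAAAAAAAAAAAAAAAAAAAAAAAAAAAAAAAAAAAAAAAAAAA
gen 6: AAAAAAAAAAAAAAAAAAAAAAAAAAAAAAAAAAAAAAAAAAAAAAAAAAAAAAAAAA…AAAAAAAAAAAAAAAAAAAAAAAAAAAAAAAAAAAAAAAAAAAAAAAAAAAAAAAAAA  (len 128)
gen 7: AAAAAAAAAAAAAAAAAAAAAAAAAAAAAAAAAAAAAAAAAAAAAAAAAAAAAAAAAA…AAAAAAAAAAAAAAAAAAAAAAAAAAAAAAAAAAAAAAAAAAAAAAAAAAAAAAAAAA  (len 256)
gen 8: AAAAAAAAAAAAAAAAAAAAAAAAAAAAAAAAAAAAAAAAAAAAAAAAAAAAAAAAAA…AAAAAAAAAAAAAAAAAAAAAAAAAAAAAAAAAAAAAAAAAAAAAAAAAAAAAAAAAA  (len 512)
gen 9: AAAAAAAAAAAAAAAAAAAAAAAAAAAAAAAAAAAAAAAAAAAAAAAAAAAAAAAAAA…AAAAAAAAAAAAAAAAAAAAAAAAAAAAAAAAAAAAAAAAAAAAAAAAAAAAAAAAAA  (len 1024)
gen 10: AAAAAAAAAAAAAAAAAAAAAAAAAAAAAAAAAAAAAAAAAAAAAAAAAAAAAAAAAA…AAAAAAAAAAAAAAAAAAAAAAAAAAAAAAAAAAAAAAAAAAAAAAAAAAAAAAAAAA  (len 2048)
gen 11: AAAAAAAAAAAAAAAAAAAAAAAAAAAAAAAAAAAAAAAAAAAAAAAAAAAAAAAAAA…AAAAAAAAAAAAAAAAAAAAAAAAAAAAAAAAAAAAAAAAAAAAAAAAAAAAAAAAAA  (len 4096)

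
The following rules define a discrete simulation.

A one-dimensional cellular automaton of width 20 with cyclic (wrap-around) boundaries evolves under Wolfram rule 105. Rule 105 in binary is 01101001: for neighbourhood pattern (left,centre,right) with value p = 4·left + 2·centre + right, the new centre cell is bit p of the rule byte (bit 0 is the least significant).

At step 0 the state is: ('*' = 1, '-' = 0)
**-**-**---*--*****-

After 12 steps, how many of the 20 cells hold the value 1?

0) **-**-**---*--*****-
1) ********-*----*---**
2) -------**--**---*-*-
3) ******-**--**-*--*--
4) *----****--***------
5) --**-*--*--*-*-****-
6) *-***-------*-**--*-
7) -**-*-*****--***---*
8) ****-**---*--*-*-*--
9) *--****-*-----*-*---
10) ---*--**--***--*--*-
11) **----**--*-*-------
12) **-**-**---*--*****-

12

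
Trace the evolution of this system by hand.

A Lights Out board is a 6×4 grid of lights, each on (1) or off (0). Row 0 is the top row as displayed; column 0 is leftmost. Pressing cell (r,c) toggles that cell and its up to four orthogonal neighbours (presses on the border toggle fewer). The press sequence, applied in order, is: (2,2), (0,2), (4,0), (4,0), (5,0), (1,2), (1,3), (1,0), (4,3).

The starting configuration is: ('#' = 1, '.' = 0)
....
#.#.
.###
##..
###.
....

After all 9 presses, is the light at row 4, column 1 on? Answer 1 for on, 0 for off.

t=0: ....
#.#.
.###
##..
###.
....
t=1: ....
#...
....
###.
###.
....
t=2: .###
#.#.
....
###.
###.
....
t=3: .###
#.#.
....
.##.
..#.
#...
t=4: .###
#.#.
....
###.
###.
....
t=5: .###
#.#.
....
###.
.##.
##..
t=6: .#.#
##.#
..#.
###.
.##.
##..
t=7: .#..
###.
..##
###.
.##.
##..
t=8: ##..
..#.
#.##
###.
.##.
##..
t=9: ##..
..#.
#.##
####
.#.#
##.#

1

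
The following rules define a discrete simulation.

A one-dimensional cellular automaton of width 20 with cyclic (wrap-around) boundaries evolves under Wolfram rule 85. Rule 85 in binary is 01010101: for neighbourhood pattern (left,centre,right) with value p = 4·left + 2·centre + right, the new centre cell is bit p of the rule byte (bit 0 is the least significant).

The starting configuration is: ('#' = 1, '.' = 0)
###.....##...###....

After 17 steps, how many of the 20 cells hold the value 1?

12

0) ###.....##...###....
1) ..#####..###...####.
2) #.....##...###....##
3) #####..###...####...
4) ....##...###....###.
5) ###..###...####...##
6) ..##...###....###...
7) #..###...####...####
8) ##...###....###.....
9) .###...####...#####.
10) ...###....###.....##
11) ##...####...#####..#
12) .###....###.....##..
13) ...####...#####..###
14) ##....###.....##...#
15) .####...#####..###..
16) ....###.....##...###
17) ###...#####..###...#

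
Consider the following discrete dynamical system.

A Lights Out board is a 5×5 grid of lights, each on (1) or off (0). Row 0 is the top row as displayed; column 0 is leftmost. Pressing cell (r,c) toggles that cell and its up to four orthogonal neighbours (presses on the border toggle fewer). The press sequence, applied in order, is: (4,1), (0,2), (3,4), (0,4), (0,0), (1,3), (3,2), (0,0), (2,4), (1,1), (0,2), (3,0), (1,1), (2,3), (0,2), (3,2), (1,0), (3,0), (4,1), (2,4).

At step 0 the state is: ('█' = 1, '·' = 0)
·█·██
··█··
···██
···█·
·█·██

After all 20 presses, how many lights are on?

13

step 0: ·█·██
··█··
···██
···█·
·█·██
step 1: ·█·██
··█··
···██
·█·█·
█·███
step 2: ··█·█
·····
···██
·█·█·
█·███
step 3: ··█·█
·····
···█·
·█··█
█·██·
step 4: ··██·
····█
···█·
·█··█
█·██·
step 5: ████·
█···█
···█·
·█··█
█·██·
step 6: ███··
█·██·
·····
·█··█
█·██·
step 7: ███··
█·██·
··█··
··███
█··█·
step 8: ··█··
··██·
··█··
··███
█··█·
step 9: ··█··
··███
··███
··██·
█··█·
step 10: ·██··
██·██
·████
··██·
█··█·
step 11: ···█·
█████
·████
··██·
█··█·
step 12: ···█·
█████
█████
████·
···█·
step 13: ·█·█·
···██
█·███
████·
···█·
step 14: ·█·█·
····█
█····
███··
···█·
step 15: ··█··
··█·█
█····
███··
···█·
step 16: ··█··
··█·█
█·█··
█··█·
··██·
step 17: █·█··
███·█
··█··
█··█·
··██·
step 18: █·█··
███·█
█·█··
·█·█·
█·██·
step 19: █·█··
███·█
█·█··
···█·
·█·█·
step 20: █·█··
███··
█·███
···██
·█·█·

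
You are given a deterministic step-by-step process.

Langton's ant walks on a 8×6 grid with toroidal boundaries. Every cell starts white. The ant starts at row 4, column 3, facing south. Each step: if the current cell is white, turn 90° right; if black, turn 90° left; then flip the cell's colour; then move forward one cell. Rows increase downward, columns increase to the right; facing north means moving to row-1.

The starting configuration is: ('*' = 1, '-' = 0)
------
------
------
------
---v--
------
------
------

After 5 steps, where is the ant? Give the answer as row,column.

[0] ------
------
------
------
---v--
------
------
------
[1] ------
------
------
------
--<*--
------
------
------
[2] ------
------
------
--^---
--**--
------
------
------
[3] ------
------
------
--*>--
--**--
------
------
------
[4] ------
------
------
--**--
--*v--
------
------
------
[5] ------
------
------
--**--
--*->-
------
------
------

4,4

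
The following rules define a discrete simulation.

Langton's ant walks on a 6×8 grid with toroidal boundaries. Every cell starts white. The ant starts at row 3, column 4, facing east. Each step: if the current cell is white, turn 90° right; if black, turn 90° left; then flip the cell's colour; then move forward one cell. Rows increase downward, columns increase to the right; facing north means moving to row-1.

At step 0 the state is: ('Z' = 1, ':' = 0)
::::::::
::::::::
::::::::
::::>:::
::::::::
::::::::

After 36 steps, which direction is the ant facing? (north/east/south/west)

west

step 0: ::::::::
::::::::
::::::::
::::>:::
::::::::
::::::::
step 1: ::::::::
::::::::
::::::::
::::Z:::
::::v:::
::::::::
step 2: ::::::::
::::::::
::::::::
::::Z:::
:::<Z:::
::::::::
step 3: ::::::::
::::::::
::::::::
:::^Z:::
:::ZZ:::
::::::::
step 4: ::::::::
::::::::
::::::::
:::Z>:::
:::ZZ:::
::::::::
step 5: ::::::::
::::::::
::::^:::
:::Z::::
:::ZZ:::
::::::::
step 6: ::::::::
::::::::
::::Z>::
:::Z::::
:::ZZ:::
::::::::
step 7: ::::::::
::::::::
::::ZZ::
:::Z:v::
:::ZZ:::
::::::::
step 8: ::::::::
::::::::
::::ZZ::
:::Z<Z::
:::ZZ:::
::::::::
step 9: ::::::::
::::::::
::::^Z::
:::ZZZ::
:::ZZ:::
::::::::
step 10: ::::::::
::::::::
:::<:Z::
:::ZZZ::
:::ZZ:::
::::::::
step 11: ::::::::
:::^::::
:::Z:Z::
:::ZZZ::
:::ZZ:::
::::::::
step 12: ::::::::
:::Z>:::
:::Z:Z::
:::ZZZ::
:::ZZ:::
::::::::
step 13: ::::::::
:::ZZ:::
:::ZvZ::
:::ZZZ::
:::ZZ:::
::::::::
step 14: ::::::::
:::ZZ:::
:::<ZZ::
:::ZZZ::
:::ZZ:::
::::::::
step 15: ::::::::
:::ZZ:::
::::ZZ::
:::vZZ::
:::ZZ:::
::::::::
step 16: ::::::::
:::ZZ:::
::::ZZ::
::::>Z::
:::ZZ:::
::::::::
step 17: ::::::::
:::ZZ:::
::::^Z::
:::::Z::
:::ZZ:::
::::::::
step 18: ::::::::
:::ZZ:::
:::<:Z::
:::::Z::
:::ZZ:::
::::::::
step 19: ::::::::
:::^Z:::
:::Z:Z::
:::::Z::
:::ZZ:::
::::::::
step 20: ::::::::
::<:Z:::
:::Z:Z::
:::::Z::
:::ZZ:::
::::::::
step 21: ::^:::::
::Z:Z:::
:::Z:Z::
:::::Z::
:::ZZ:::
::::::::
step 22: ::Z>::::
::Z:Z:::
:::Z:Z::
:::::Z::
:::ZZ:::
::::::::
step 23: ::ZZ::::
::ZvZ:::
:::Z:Z::
:::::Z::
:::ZZ:::
::::::::
step 24: ::ZZ::::
::<ZZ:::
:::Z:Z::
:::::Z::
:::ZZ:::
::::::::
step 25: ::ZZ::::
:::ZZ:::
::vZ:Z::
:::::Z::
:::ZZ:::
::::::::
step 26: ::ZZ::::
:::ZZ:::
:<ZZ:Z::
:::::Z::
:::ZZ:::
::::::::
step 27: ::ZZ::::
:^:ZZ:::
:ZZZ:Z::
:::::Z::
:::ZZ:::
::::::::
step 28: ::ZZ::::
:Z>ZZ:::
:ZZZ:Z::
:::::Z::
:::ZZ:::
::::::::
step 29: ::ZZ::::
:ZZZZ:::
:ZvZ:Z::
:::::Z::
:::ZZ:::
::::::::
step 30: ::ZZ::::
:ZZZZ:::
:Z:>:Z::
:::::Z::
:::ZZ:::
::::::::
step 31: ::ZZ::::
:ZZ^Z:::
:Z:::Z::
:::::Z::
:::ZZ:::
::::::::
step 32: ::ZZ::::
:Z<:Z:::
:Z:::Z::
:::::Z::
:::ZZ:::
::::::::
step 33: ::ZZ::::
:Z::Z:::
:Zv::Z::
:::::Z::
:::ZZ:::
::::::::
step 34: ::ZZ::::
:Z::Z:::
:<Z::Z::
:::::Z::
:::ZZ:::
::::::::
step 35: ::ZZ::::
:Z::Z:::
::Z::Z::
:v:::Z::
:::ZZ:::
::::::::
step 36: ::ZZ::::
:Z::Z:::
::Z::Z::
<Z:::Z::
:::ZZ:::
::::::::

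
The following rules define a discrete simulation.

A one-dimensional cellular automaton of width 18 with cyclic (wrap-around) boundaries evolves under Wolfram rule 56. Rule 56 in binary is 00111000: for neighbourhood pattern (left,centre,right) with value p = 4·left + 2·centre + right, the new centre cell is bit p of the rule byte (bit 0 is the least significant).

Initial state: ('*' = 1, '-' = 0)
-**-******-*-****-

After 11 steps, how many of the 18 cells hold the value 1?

[0] -**-******-*-****-
[1] -*-**-----*-**---*
[2] *-**-*-----**-*---
[3] -**-*-*----*-*-*--
[4] -*-*-*-*----*-*-*-
[5] --*-*-*-*----*-*-*
[6] *--*-*-*-*----*-*-
[7] -*--*-*-*-*----*-*
[8] *-*--*-*-*-*----*-
[9] -*-*--*-*-*-*----*
[10] *-*-*--*-*-*-*----
[11] -*-*-*--*-*-*-*---

7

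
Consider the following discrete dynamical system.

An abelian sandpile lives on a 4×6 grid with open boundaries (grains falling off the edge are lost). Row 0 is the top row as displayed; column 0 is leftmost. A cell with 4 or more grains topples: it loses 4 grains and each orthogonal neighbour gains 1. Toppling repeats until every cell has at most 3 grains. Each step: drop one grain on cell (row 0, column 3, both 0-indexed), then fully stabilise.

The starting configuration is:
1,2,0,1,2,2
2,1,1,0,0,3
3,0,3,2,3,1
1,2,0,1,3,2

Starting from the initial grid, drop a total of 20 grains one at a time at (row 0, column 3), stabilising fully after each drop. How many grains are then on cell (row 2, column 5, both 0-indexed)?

3

[0] 1,2,0,1,2,2
2,1,1,0,0,3
3,0,3,2,3,1
1,2,0,1,3,2
[1] 1,2,0,2,2,2
2,1,1,0,0,3
3,0,3,2,3,1
1,2,0,1,3,2
[2] 1,2,0,3,2,2
2,1,1,0,0,3
3,0,3,2,3,1
1,2,0,1,3,2
[3] 1,2,1,0,3,2
2,1,1,1,0,3
3,0,3,2,3,1
1,2,0,1,3,2
[4] 1,2,1,1,3,2
2,1,1,1,0,3
3,0,3,2,3,1
1,2,0,1,3,2
[5] 1,2,1,2,3,2
2,1,1,1,0,3
3,0,3,2,3,1
1,2,0,1,3,2
[6] 1,2,1,3,3,2
2,1,1,1,0,3
3,0,3,2,3,1
1,2,0,1,3,2
[7] 1,2,2,1,0,3
2,1,1,2,1,3
3,0,3,2,3,1
1,2,0,1,3,2
[8] 1,2,2,2,0,3
2,1,1,2,1,3
3,0,3,2,3,1
1,2,0,1,3,2
[9] 1,2,2,3,0,3
2,1,1,2,1,3
3,0,3,2,3,1
1,2,0,1,3,2
[10] 1,2,3,0,1,3
2,1,1,3,1,3
3,0,3,2,3,1
1,2,0,1,3,2
[11] 1,2,3,1,1,3
2,1,1,3,1,3
3,0,3,2,3,1
1,2,0,1,3,2
[12] 1,2,3,2,1,3
2,1,1,3,1,3
3,0,3,2,3,1
1,2,0,1,3,2
[13] 1,2,3,3,1,3
2,1,1,3,1,3
3,0,3,2,3,1
1,2,0,1,3,2
[14] 1,3,0,2,2,3
2,1,3,0,2,3
3,0,3,3,3,1
1,2,0,1,3,2
[15] 1,3,0,3,2,3
2,1,3,0,2,3
3,0,3,3,3,1
1,2,0,1,3,2
[16] 1,3,1,0,3,3
2,1,3,1,2,3
3,0,3,3,3,1
1,2,0,1,3,2
[17] 1,3,1,1,3,3
2,1,3,1,2,3
3,0,3,3,3,1
1,2,0,1,3,2
[18] 1,3,1,2,3,3
2,1,3,1,2,3
3,0,3,3,3,1
1,2,0,1,3,2
[19] 1,3,1,3,3,3
2,1,3,1,2,3
3,0,3,3,3,1
1,2,0,1,3,2
[20] 1,3,3,2,2,1
2,2,1,1,2,1
3,1,1,2,2,3
1,2,1,3,0,3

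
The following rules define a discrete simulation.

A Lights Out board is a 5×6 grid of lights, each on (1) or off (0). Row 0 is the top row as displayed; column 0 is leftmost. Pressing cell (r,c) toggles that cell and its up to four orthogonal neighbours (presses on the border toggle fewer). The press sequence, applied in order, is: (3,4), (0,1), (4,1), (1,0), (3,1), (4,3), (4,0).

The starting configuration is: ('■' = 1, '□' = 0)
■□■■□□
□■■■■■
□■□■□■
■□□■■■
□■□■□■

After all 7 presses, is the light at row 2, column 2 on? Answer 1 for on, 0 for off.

[0] ■□■■□□
□■■■■■
□■□■□■
■□□■■■
□■□■□■
[1] ■□■■□□
□■■■■■
□■□■■■
■□□□□□
□■□■■■
[2] □■□■□□
□□■■■■
□■□■■■
■□□□□□
□■□■■■
[3] □■□■□□
□□■■■■
□■□■■■
■■□□□□
■□■■■■
[4] ■■□■□□
■■■■■■
■■□■■■
■■□□□□
■□■■■■
[5] ■■□■□□
■■■■■■
■□□■■■
□□■□□□
■■■■■■
[6] ■■□■□□
■■■■■■
■□□■■■
□□■■□□
■■□□□■
[7] ■■□■□□
■■■■■■
■□□■■■
■□■■□□
□□□□□■

0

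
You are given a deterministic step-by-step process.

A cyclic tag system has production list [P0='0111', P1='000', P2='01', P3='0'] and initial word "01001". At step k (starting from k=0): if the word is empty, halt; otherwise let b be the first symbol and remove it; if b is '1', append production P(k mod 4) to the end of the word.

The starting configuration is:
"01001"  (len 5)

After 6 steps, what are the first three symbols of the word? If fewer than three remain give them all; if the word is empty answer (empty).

t=0: "01001"  (len 5)
t=1: "1001"  (len 4)
t=2: "001000"  (len 6)
t=3: "01000"  (len 5)
t=4: "1000"  (len 4)
t=5: "0000111"  (len 7)
t=6: "000111"  (len 6)

000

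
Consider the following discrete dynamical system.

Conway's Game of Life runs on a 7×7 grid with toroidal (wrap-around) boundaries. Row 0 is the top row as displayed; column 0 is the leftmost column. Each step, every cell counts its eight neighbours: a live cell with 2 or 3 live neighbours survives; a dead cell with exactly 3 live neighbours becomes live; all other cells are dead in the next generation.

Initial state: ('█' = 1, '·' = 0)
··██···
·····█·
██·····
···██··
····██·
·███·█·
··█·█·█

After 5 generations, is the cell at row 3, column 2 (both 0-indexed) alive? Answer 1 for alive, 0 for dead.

1

t=0: ··██···
·····█·
██·····
···██··
····██·
·███·█·
··█·█·█
t=1: ··████·
·██····
····█··
···███·
·····█·
·██···█
····██·
t=2: ·██··█·
·██··█·
··█·██·
···█·█·
··██·██
····█·█
·█····█
t=3: ·····██
·····██
·██··██
·······
··██··█
··███·█
·██···█
t=4: ·······
····█··
█····██
██·█·██
··█·██·
····█·█
·██·█·█
t=5: ···█·█·
·····██
·█·····
·███···
·██····
███·█·█
█··█···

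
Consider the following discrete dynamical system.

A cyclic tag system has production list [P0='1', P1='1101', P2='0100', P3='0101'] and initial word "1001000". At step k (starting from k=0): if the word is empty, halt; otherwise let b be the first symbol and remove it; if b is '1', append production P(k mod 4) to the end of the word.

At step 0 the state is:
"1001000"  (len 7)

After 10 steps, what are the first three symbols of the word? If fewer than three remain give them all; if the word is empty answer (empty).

k=0  "1001000"  (len 7)
k=1  "0010001"  (len 7)
k=2  "010001"  (len 6)
k=3  "10001"  (len 5)
k=4  "00010101"  (len 8)
k=5  "0010101"  (len 7)
k=6  "010101"  (len 6)
k=7  "10101"  (len 5)
k=8  "01010101"  (len 8)
k=9  "1010101"  (len 7)
k=10  "0101011101"  (len 10)

010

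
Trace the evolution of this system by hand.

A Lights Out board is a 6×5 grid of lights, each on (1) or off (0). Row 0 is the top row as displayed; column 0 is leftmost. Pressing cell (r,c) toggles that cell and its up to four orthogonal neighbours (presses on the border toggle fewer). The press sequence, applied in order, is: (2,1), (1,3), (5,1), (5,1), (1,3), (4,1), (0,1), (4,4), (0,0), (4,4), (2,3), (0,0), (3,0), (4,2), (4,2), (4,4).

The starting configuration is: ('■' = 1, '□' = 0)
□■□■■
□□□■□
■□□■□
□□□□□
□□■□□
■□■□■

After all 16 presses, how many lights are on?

17

0) □■□■■
□□□■□
■□□■□
□□□□□
□□■□□
■□■□■
1) □■□■■
□■□■□
□■■■□
□■□□□
□□■□□
■□■□■
2) □■□□■
□■■□■
□■■□□
□■□□□
□□■□□
■□■□■
3) □■□□■
□■■□■
□■■□□
□■□□□
□■■□□
□■□□■
4) □■□□■
□■■□■
□■■□□
□■□□□
□□■□□
■□■□■
5) □■□■■
□■□■□
□■■■□
□■□□□
□□■□□
■□■□■
6) □■□■■
□■□■□
□■■■□
□□□□□
■■□□□
■■■□■
7) ■□■■■
□□□■□
□■■■□
□□□□□
■■□□□
■■■□■
8) ■□■■■
□□□■□
□■■■□
□□□□■
■■□■■
■■■□□
9) □■■■■
■□□■□
□■■■□
□□□□■
■■□■■
■■■□□
10) □■■■■
■□□■□
□■■■□
□□□□□
■■□□□
■■■□■
11) □■■■■
■□□□□
□■□□■
□□□■□
■■□□□
■■■□■
12) ■□■■■
□□□□□
□■□□■
□□□■□
■■□□□
■■■□■
13) ■□■■■
□□□□□
■■□□■
■■□■□
□■□□□
■■■□■
14) ■□■■■
□□□□□
■■□□■
■■■■□
□□■■□
■■□□■
15) ■□■■■
□□□□□
■■□□■
■■□■□
□■□□□
■■■□■
16) ■□■■■
□□□□□
■■□□■
■■□■■
□■□■■
■■■□□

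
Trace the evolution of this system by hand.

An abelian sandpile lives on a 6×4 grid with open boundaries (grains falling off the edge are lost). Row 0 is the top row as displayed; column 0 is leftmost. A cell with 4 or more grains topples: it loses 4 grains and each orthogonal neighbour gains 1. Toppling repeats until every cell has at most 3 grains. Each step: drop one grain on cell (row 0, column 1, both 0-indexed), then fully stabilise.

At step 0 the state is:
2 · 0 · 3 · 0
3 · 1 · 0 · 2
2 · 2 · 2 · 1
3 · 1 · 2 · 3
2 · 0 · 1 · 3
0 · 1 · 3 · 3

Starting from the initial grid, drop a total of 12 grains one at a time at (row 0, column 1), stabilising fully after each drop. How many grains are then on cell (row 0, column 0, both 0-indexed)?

2

gen 0: 2 · 0 · 3 · 0
3 · 1 · 0 · 2
2 · 2 · 2 · 1
3 · 1 · 2 · 3
2 · 0 · 1 · 3
0 · 1 · 3 · 3
gen 1: 2 · 1 · 3 · 0
3 · 1 · 0 · 2
2 · 2 · 2 · 1
3 · 1 · 2 · 3
2 · 0 · 1 · 3
0 · 1 · 3 · 3
gen 2: 2 · 2 · 3 · 0
3 · 1 · 0 · 2
2 · 2 · 2 · 1
3 · 1 · 2 · 3
2 · 0 · 1 · 3
0 · 1 · 3 · 3
gen 3: 2 · 3 · 3 · 0
3 · 1 · 0 · 2
2 · 2 · 2 · 1
3 · 1 · 2 · 3
2 · 0 · 1 · 3
0 · 1 · 3 · 3
gen 4: 3 · 1 · 0 · 1
3 · 2 · 1 · 2
2 · 2 · 2 · 1
3 · 1 · 2 · 3
2 · 0 · 1 · 3
0 · 1 · 3 · 3
gen 5: 3 · 2 · 0 · 1
3 · 2 · 1 · 2
2 · 2 · 2 · 1
3 · 1 · 2 · 3
2 · 0 · 1 · 3
0 · 1 · 3 · 3
gen 6: 3 · 3 · 0 · 1
3 · 2 · 1 · 2
2 · 2 · 2 · 1
3 · 1 · 2 · 3
2 · 0 · 1 · 3
0 · 1 · 3 · 3
gen 7: 1 · 2 · 1 · 1
1 · 0 · 2 · 2
3 · 3 · 2 · 1
3 · 1 · 2 · 3
2 · 0 · 1 · 3
0 · 1 · 3 · 3
gen 8: 1 · 3 · 1 · 1
1 · 0 · 2 · 2
3 · 3 · 2 · 1
3 · 1 · 2 · 3
2 · 0 · 1 · 3
0 · 1 · 3 · 3
gen 9: 2 · 0 · 2 · 1
1 · 1 · 2 · 2
3 · 3 · 2 · 1
3 · 1 · 2 · 3
2 · 0 · 1 · 3
0 · 1 · 3 · 3
gen 10: 2 · 1 · 2 · 1
1 · 1 · 2 · 2
3 · 3 · 2 · 1
3 · 1 · 2 · 3
2 · 0 · 1 · 3
0 · 1 · 3 · 3
gen 11: 2 · 2 · 2 · 1
1 · 1 · 2 · 2
3 · 3 · 2 · 1
3 · 1 · 2 · 3
2 · 0 · 1 · 3
0 · 1 · 3 · 3
gen 12: 2 · 3 · 2 · 1
1 · 1 · 2 · 2
3 · 3 · 2 · 1
3 · 1 · 2 · 3
2 · 0 · 1 · 3
0 · 1 · 3 · 3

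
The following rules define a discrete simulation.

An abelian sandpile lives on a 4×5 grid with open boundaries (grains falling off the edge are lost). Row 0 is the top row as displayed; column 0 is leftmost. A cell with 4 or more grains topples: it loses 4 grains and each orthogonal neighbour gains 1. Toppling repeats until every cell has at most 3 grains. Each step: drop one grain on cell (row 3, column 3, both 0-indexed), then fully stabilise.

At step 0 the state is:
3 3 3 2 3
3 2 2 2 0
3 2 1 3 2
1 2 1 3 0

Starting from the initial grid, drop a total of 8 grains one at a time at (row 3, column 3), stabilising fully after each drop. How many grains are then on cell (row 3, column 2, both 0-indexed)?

k=0  3 3 3 2 3
3 2 2 2 0
3 2 1 3 2
1 2 1 3 0
k=1  3 3 3 2 3
3 2 2 3 0
3 2 2 0 3
1 2 2 1 1
k=2  3 3 3 2 3
3 2 2 3 0
3 2 2 0 3
1 2 2 2 1
k=3  3 3 3 2 3
3 2 2 3 0
3 2 2 0 3
1 2 2 3 1
k=4  3 3 3 2 3
3 2 2 3 0
3 2 2 1 3
1 2 3 0 2
k=5  3 3 3 2 3
3 2 2 3 0
3 2 2 1 3
1 2 3 1 2
k=6  3 3 3 2 3
3 2 2 3 0
3 2 2 1 3
1 2 3 2 2
k=7  3 3 3 2 3
3 2 2 3 0
3 2 2 1 3
1 2 3 3 2
k=8  3 3 3 2 3
3 2 2 3 0
3 2 3 2 3
1 3 0 1 3

0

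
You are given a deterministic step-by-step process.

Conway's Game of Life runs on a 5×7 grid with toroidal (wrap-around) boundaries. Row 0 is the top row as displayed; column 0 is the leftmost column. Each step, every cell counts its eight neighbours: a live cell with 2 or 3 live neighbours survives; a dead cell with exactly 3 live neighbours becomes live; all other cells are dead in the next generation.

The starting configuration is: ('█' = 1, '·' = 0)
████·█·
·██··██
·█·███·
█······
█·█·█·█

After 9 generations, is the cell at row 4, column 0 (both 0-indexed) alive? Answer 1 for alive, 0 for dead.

1

step 0: ████·█·
·██··██
·█·███·
█······
█·█·█·█
step 1: ·······
·······
·█·███·
█·█····
··█·██·
step 2: ·······
····█··
·████··
··█···█
·█·█···
step 3: ·······
··█·█··
·██·██·
█···█··
··█····
step 4: ···█···
·██·██·
·██·██·
··█·██·
·······
step 5: ··███··
·█···█·
······█
·██·██·
···██··
step 6: ··█··█·
··████·
███·█·█
··█·██·
·█·····
step 7: ·██··█·
█······
█·····█
··█·███
·█████·
step 8: █····██
█······
██·····
··█····
█······
step 9: ██·····
·······
██·····
█······
██·····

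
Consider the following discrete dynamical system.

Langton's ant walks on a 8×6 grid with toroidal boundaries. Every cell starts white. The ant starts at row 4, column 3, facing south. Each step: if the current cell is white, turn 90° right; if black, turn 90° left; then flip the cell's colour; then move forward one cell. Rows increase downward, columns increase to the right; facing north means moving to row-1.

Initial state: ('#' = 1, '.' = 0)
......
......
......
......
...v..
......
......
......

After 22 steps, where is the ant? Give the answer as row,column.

t=0: ......
......
......
......
...v..
......
......
......
t=1: ......
......
......
......
..<#..
......
......
......
t=2: ......
......
......
..^...
..##..
......
......
......
t=3: ......
......
......
..#>..
..##..
......
......
......
t=4: ......
......
......
..##..
..#v..
......
......
......
t=5: ......
......
......
..##..
..#.>.
......
......
......
t=6: ......
......
......
..##..
..#.#.
....v.
......
......
t=7: ......
......
......
..##..
..#.#.
...<#.
......
......
t=8: ......
......
......
..##..
..#^#.
...##.
......
......
t=9: ......
......
......
..##..
..##>.
...##.
......
......
t=10: ......
......
......
..##^.
..##..
...##.
......
......
t=11: ......
......
......
..###>
..##..
...##.
......
......
t=12: ......
......
......
..####
..##.v
...##.
......
......
t=13: ......
......
......
..####
..##<#
...##.
......
......
t=14: ......
......
......
..##^#
..####
...##.
......
......
t=15: ......
......
......
..#<.#
..####
...##.
......
......
t=16: ......
......
......
..#..#
..#v##
...##.
......
......
t=17: ......
......
......
..#..#
..#.>#
...##.
......
......
t=18: ......
......
......
..#.^#
..#..#
...##.
......
......
t=19: ......
......
......
..#.#>
..#..#
...##.
......
......
t=20: ......
......
.....^
..#.#.
..#..#
...##.
......
......
t=21: ......
......
>....#
..#.#.
..#..#
...##.
......
......
t=22: ......
......
#....#
v.#.#.
..#..#
...##.
......
......

3,0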